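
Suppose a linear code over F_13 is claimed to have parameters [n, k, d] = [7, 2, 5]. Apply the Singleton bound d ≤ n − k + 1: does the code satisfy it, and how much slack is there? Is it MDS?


Singleton RHS = n − k + 1 = 6, slack = 1, bound satisfied, not MDS.

Singleton bound: d ≤ n − k + 1.
Here n = 7, k = 2, so n − k + 1 = 6.
Given d = 5, check d ≤ 6: YES.
Slack = (n − k + 1) − d = 1.
The code is NOT MDS (slack = 1 > 0).
Description: the claimed parameters are [7, 2, 5]_13; such a code would be non-MDS.


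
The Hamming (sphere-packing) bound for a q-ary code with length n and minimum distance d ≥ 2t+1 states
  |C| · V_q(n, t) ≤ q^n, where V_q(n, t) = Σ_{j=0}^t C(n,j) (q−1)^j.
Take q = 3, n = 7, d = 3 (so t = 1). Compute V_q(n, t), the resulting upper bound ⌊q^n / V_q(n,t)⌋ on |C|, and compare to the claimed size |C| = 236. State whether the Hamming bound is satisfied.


V_q(n, t) = 15, q^n = 2187, Hamming bound = 145, |C| = 236 > bound (violated).

Step 1: Compute V_q(n, t) = Σ_{j=0}^1 C(n, j) (q−1)^j.
  j = 0: C(7,0)·(2)^0 = 1·1 = 1.
  j = 1: C(7,1)·(2)^1 = 7·2 = 14.
  V_q(n, t) = 1 + 14 = 15.
Step 2: q^n = 3^7 = 2187.
Step 3: Hamming bound ⌊q^n / V_q(n,t)⌋ = ⌊2187/15⌋ = 145.
Step 4: Compare |C| = 236 to 145: violated.
The claimed |C| lies above the Hamming bound, so no 3-ary code of length 7 with d ≥ 3 can have 236 codewords.


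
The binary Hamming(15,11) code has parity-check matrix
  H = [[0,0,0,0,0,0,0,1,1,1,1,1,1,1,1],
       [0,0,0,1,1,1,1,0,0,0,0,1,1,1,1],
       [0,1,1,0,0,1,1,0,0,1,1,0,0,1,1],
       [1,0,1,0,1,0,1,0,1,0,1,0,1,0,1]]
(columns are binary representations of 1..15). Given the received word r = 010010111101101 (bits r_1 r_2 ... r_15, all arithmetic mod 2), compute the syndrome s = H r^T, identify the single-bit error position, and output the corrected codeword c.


s = (0, 1, 0, 1)^T, error position = 5, corrected codeword c = 010000111101101

Compute s = H r^T mod 2 one row at a time:
  s_1 = 1 + 1 + 1 + 0 + 1 + 1 + 0 + 1 = 6 ≡ 0 (mod 2).
  s_2 = 0 + 1 + 0 + 1 + 1 + 1 + 0 + 1 = 5 ≡ 1 (mod 2).
  s_3 = 1 + 0 + 0 + 1 + 1 + 0 + 0 + 1 = 4 ≡ 0 (mod 2).
  s_4 = 0 + 0 + 1 + 1 + 1 + 0 + 1 + 1 = 5 ≡ 1 (mod 2).
s = (0, 1, 0, 1)^T — this equals column 5 of H (binary 0101), so error is at position 5.
Correct: flip bit 5 of r = 010010111101101 to get c = 010000111101101.


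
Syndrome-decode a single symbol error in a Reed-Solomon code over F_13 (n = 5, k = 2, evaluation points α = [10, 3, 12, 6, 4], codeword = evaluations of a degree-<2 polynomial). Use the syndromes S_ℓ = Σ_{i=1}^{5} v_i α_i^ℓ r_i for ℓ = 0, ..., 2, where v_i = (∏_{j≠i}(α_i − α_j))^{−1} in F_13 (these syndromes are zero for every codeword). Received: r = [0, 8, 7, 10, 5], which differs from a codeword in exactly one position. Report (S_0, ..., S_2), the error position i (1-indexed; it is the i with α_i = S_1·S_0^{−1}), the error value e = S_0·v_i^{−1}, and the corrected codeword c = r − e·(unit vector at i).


S = (11, 1, 6), error at position 4, error magnitude e = 11, c = [0, 8, 7, 12, 5].

Step 1: column multipliers v_i = (∏_{j≠i}(α_i − α_j))^{−1} mod 13.
  i = 1 (α = 10): (10−3)(10−12)(10−6)(10−4) = 7·(−2)·4·6 = −336 ≡ 2, so v_1 = 2^{−1} = 7 (mod 13).
  i = 2 (α = 3): (3−10)(3−12)(3−6)(3−4) = (−7)·(−9)·(−3)·(−1) = 189 ≡ 7, so v_2 = 7^{−1} = 2 (mod 13).
  i = 3 (α = 12): (12−10)(12−3)(12−6)(12−4) = 2·9·6·8 = 864 ≡ 6, so v_3 = 6^{−1} = 11 (mod 13).
  i = 4 (α = 6): (6−10)(6−3)(6−12)(6−4) = (−4)·3·(−6)·2 = 144 ≡ 1, so v_4 = 1^{−1} = 1 (mod 13).
  i = 5 (α = 4): (4−10)(4−3)(4−12)(4−6) = (−6)·1·(−8)·(−2) = −96 ≡ 8, so v_5 = 8^{−1} = 5 (mod 13).
  v = [7, 2, 11, 1, 5].
Step 2: syndromes of r = [0, 8, 7, 10, 5] (all sums mod 13).
  S_0 = Σ v_i r_i = 7·0 + 2·8 + 11·7 + 1·10 + 5·5 = 128 ≡ 11.
  S_1 = Σ v_i α_i r_i = 7·10·0 + 2·3·8 + 11·12·7 + 1·6·10 + 5·4·5 = 1132 ≡ 1.
  α_i^2 mod 13 = [9, 9, 1, 10, 3].
  S_2 = Σ v_i α_i^2 r_i = 7·9·0 + 2·9·8 + 11·1·7 + 1·10·10 + 5·3·5 = 396 ≡ 6.
  S = (11, 1, 6) ≠ 0, so r is not a codeword (an error is present).
Step 3: locate the error. For a single error e at position i, S_ℓ = v_i·e·α_i^ℓ, so α_err = S_1/S_0.
  S_0^{−1} = 11^{−1} = 6 (mod 13), so α_err = 1·6 = 6 ≡ 6 = α_4. Error position i = 4.
  Consistency check: S_2/S_1 = 6·1 = 6 ≡ 6 = α_err ✓ (single-error assumption holds).
Step 4: error magnitude e = S_0/v_4 = S_0·∏_{j≠4}(α_4 − α_j) = 11·1 = 11 ≡ 11 (mod 13).
Step 5: correct position 4: c_4 = r_4 − e = 10 − 11 ≡ 12 (mod 13). Hence c = [0, 8, 7, 12, 5].
  Check: interpolating c through the α_i gives m(x) = 4 + 10·x (degree < 2) with m(α_i) = c_i for every i, so c is indeed a codeword.


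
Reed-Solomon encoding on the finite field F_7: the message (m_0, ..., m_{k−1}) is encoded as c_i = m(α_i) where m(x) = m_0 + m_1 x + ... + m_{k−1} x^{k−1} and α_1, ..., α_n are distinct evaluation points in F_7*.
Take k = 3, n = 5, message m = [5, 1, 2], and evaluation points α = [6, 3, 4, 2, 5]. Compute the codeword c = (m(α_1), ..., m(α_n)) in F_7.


c = [6, 5, 6, 1, 4]

Message polynomial: m(x) = 5 + 1·x + 2·x^2 (mod 7).
For each evaluation point α_i, compute m(α_i) mod 7:
  α_1 = 6: Horner steps 2 → 6 → 6, so m(6) = 6.
  α_2 = 3: Horner steps 2 → 0 → 5, so m(3) = 5.
  α_3 = 4: Horner steps 2 → 2 → 6, so m(4) = 6.
  α_4 = 2: Horner steps 2 → 5 → 1, so m(2) = 1.
  α_5 = 5: Horner steps 2 → 4 → 4, so m(5) = 4.
Codeword c = [6, 5, 6, 1, 4] ∈ F_7^5.


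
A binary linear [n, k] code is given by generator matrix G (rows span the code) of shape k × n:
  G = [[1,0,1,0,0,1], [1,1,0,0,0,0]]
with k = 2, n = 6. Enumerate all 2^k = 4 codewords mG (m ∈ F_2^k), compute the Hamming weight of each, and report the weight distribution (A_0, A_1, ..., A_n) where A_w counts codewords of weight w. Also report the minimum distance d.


Weight distribution: A_0 = 1, A_2 = 1, A_3 = 2. Minimum distance d = 2.

Enumerate all 2^2 = 4 messages m ∈ F_2^2.
For each, compute codeword c = mG in F_2^6, then tally its weight.
  m = 00 → c = 000000, weight = 0.
  m = 10 → c = 101001, weight = 3.
  m = 01 → c = 110000, weight = 2.
  m = 11 → c = 011001, weight = 3.
Tally weights:
  weight 0: 1 codewords.
  weight 2: 1 codewords.
  weight 3: 2 codewords.
Minimum distance d = smallest w > 0 with A_w > 0 = 2.
Sanity: Σ A_w = 4 = 2^2 = 4 ✓.


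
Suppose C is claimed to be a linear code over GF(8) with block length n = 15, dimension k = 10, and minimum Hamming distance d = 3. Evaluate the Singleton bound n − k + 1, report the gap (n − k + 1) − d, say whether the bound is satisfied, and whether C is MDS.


Singleton RHS = n − k + 1 = 6, slack = 3, bound satisfied, not MDS.

Singleton bound: d ≤ n − k + 1.
Here n = 15, k = 10, so n − k + 1 = 6.
Given d = 3, check d ≤ 6: YES.
Slack = (n − k + 1) − d = 3.
The code is NOT MDS (slack = 3 > 0).
Description: the claimed parameters are [15, 10, 3]_8; such a code would be non-MDS.


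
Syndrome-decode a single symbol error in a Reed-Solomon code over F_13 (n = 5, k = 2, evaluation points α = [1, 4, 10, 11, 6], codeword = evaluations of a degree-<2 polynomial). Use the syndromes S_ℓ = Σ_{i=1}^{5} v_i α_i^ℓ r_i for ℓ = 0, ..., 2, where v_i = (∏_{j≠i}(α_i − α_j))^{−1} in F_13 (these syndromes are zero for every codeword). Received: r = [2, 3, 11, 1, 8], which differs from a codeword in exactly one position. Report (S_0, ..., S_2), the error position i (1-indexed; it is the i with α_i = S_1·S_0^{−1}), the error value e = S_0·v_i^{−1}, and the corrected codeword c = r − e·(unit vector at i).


S = (9, 12, 3), error at position 3, error magnitude e = 6, c = [2, 3, 5, 1, 8].

Step 1: column multipliers v_i = (∏_{j≠i}(α_i − α_j))^{−1} mod 13.
  i = 1 (α = 1): (1−4)(1−10)(1−11)(1−6) = (−3)·(−9)·(−10)·(−5) = 1350 ≡ 11, so v_1 = 11^{−1} = 6 (mod 13).
  i = 2 (α = 4): (4−1)(4−10)(4−11)(4−6) = 3·(−6)·(−7)·(−2) = −252 ≡ 8, so v_2 = 8^{−1} = 5 (mod 13).
  i = 3 (α = 10): (10−1)(10−4)(10−11)(10−6) = 9·6·(−1)·4 = −216 ≡ 5, so v_3 = 5^{−1} = 8 (mod 13).
  i = 4 (α = 11): (11−1)(11−4)(11−10)(11−6) = 10·7·1·5 = 350 ≡ 12, so v_4 = 12^{−1} = 12 (mod 13).
  i = 5 (α = 6): (6−1)(6−4)(6−10)(6−11) = 5·2·(−4)·(−5) = 200 ≡ 5, so v_5 = 5^{−1} = 8 (mod 13).
  v = [6, 5, 8, 12, 8].
Step 2: syndromes of r = [2, 3, 11, 1, 8] (all sums mod 13).
  S_0 = Σ v_i r_i = 6·2 + 5·3 + 8·11 + 12·1 + 8·8 = 191 ≡ 9.
  S_1 = Σ v_i α_i r_i = 6·1·2 + 5·4·3 + 8·10·11 + 12·11·1 + 8·6·8 = 1468 ≡ 12.
  α_i^2 mod 13 = [1, 3, 9, 4, 10].
  S_2 = Σ v_i α_i^2 r_i = 6·1·2 + 5·3·3 + 8·9·11 + 12·4·1 + 8·10·8 = 1537 ≡ 3.
  S = (9, 12, 3) ≠ 0, so r is not a codeword (an error is present).
Step 3: locate the error. For a single error e at position i, S_ℓ = v_i·e·α_i^ℓ, so α_err = S_1/S_0.
  S_0^{−1} = 9^{−1} = 3 (mod 13), so α_err = 12·3 = 36 ≡ 10 = α_3. Error position i = 3.
  Consistency check: S_2/S_1 = 3·12 = 36 ≡ 10 = α_err ✓ (single-error assumption holds).
Step 4: error magnitude e = S_0/v_3 = S_0·∏_{j≠3}(α_3 − α_j) = 9·5 = 45 ≡ 6 (mod 13).
Step 5: correct position 3: c_3 = r_3 − e = 11 − 6 ≡ 5 (mod 13). Hence c = [2, 3, 5, 1, 8].
  Check: interpolating c through the α_i gives m(x) = 6 + 9·x (degree < 2) with m(α_i) = c_i for every i, so c is indeed a codeword.


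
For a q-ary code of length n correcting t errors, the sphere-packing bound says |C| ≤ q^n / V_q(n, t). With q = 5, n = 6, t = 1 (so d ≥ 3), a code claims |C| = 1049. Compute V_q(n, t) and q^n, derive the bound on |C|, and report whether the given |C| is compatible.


V_q(n, t) = 25, q^n = 15625, Hamming bound = 625, |C| = 1049 > bound (violated).

Step 1: Compute V_q(n, t) = Σ_{j=0}^1 C(n, j) (q−1)^j.
  j = 0: C(6,0)·(4)^0 = 1·1 = 1.
  j = 1: C(6,1)·(4)^1 = 6·4 = 24.
  V_q(n, t) = 1 + 24 = 25.
Step 2: q^n = 5^6 = 15625.
Step 3: Hamming bound ⌊q^n / V_q(n,t)⌋ = ⌊15625/25⌋ = 625.
Step 4: Compare |C| = 1049 to 625: violated.
The claimed |C| lies above the Hamming bound, so no 5-ary code of length 6 with d ≥ 3 can have 1049 codewords.


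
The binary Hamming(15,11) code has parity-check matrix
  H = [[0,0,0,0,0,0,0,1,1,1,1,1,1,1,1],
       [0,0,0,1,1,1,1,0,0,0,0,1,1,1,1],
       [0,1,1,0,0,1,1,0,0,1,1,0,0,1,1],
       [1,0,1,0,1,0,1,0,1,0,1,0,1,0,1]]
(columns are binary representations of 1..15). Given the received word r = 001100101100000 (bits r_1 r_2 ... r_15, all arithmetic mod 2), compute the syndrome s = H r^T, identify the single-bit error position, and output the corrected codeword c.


s = (0, 0, 1, 1)^T, error position = 3, corrected codeword c = 000100101100000

Compute s = H r^T mod 2 one row at a time:
  s_1 = 0 + 1 + 1 + 0 + 0 + 0 + 0 + 0 = 2 ≡ 0 (mod 2).
  s_2 = 1 + 0 + 0 + 1 + 0 + 0 + 0 + 0 = 2 ≡ 0 (mod 2).
  s_3 = 0 + 1 + 0 + 1 + 1 + 0 + 0 + 0 = 3 ≡ 1 (mod 2).
  s_4 = 0 + 1 + 0 + 1 + 1 + 0 + 0 + 0 = 3 ≡ 1 (mod 2).
s = (0, 0, 1, 1)^T — this equals column 3 of H (binary 0011), so error is at position 3.
Correct: flip bit 3 of r = 001100101100000 to get c = 000100101100000.


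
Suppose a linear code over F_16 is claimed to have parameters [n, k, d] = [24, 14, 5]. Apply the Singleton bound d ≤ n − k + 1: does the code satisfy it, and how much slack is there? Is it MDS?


Singleton RHS = n − k + 1 = 11, slack = 6, bound satisfied, not MDS.

Singleton bound: d ≤ n − k + 1.
Here n = 24, k = 14, so n − k + 1 = 11.
Given d = 5, check d ≤ 11: YES.
Slack = (n − k + 1) − d = 6.
The code is NOT MDS (slack = 6 > 0).
Description: the claimed parameters are [24, 14, 5]_16; such a code would be non-MDS.


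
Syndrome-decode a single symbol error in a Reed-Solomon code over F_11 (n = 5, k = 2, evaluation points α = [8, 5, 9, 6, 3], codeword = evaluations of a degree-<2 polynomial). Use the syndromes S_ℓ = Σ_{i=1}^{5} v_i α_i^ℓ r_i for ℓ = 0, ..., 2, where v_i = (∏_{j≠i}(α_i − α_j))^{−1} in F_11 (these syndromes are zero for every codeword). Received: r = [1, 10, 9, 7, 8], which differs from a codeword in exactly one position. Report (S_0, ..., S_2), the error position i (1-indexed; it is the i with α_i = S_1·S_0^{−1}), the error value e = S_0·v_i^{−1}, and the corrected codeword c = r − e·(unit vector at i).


S = (9, 5, 4), error at position 5, error magnitude e = 3, c = [1, 10, 9, 7, 5].

Step 1: column multipliers v_i = (∏_{j≠i}(α_i − α_j))^{−1} mod 11.
  i = 1 (α = 8): (8−5)(8−9)(8−6)(8−3) = 3·(−1)·2·5 = −30 ≡ 3, so v_1 = 3^{−1} = 4 (mod 11).
  i = 2 (α = 5): (5−8)(5−9)(5−6)(5−3) = (−3)·(−4)·(−1)·2 = −24 ≡ 9, so v_2 = 9^{−1} = 5 (mod 11).
  i = 3 (α = 9): (9−8)(9−5)(9−6)(9−3) = 1·4·3·6 = 72 ≡ 6, so v_3 = 6^{−1} = 2 (mod 11).
  i = 4 (α = 6): (6−8)(6−5)(6−9)(6−3) = (−2)·1·(−3)·3 = 18 ≡ 7, so v_4 = 7^{−1} = 8 (mod 11).
  i = 5 (α = 3): (3−8)(3−5)(3−9)(3−6) = (−5)·(−2)·(−6)·(−3) = 180 ≡ 4, so v_5 = 4^{−1} = 3 (mod 11).
  v = [4, 5, 2, 8, 3].
Step 2: syndromes of r = [1, 10, 9, 7, 8] (all sums mod 11).
  S_0 = Σ v_i r_i = 4·1 + 5·10 + 2·9 + 8·7 + 3·8 = 152 ≡ 9.
  S_1 = Σ v_i α_i r_i = 4·8·1 + 5·5·10 + 2·9·9 + 8·6·7 + 3·3·8 = 852 ≡ 5.
  α_i^2 mod 11 = [9, 3, 4, 3, 9].
  S_2 = Σ v_i α_i^2 r_i = 4·9·1 + 5·3·10 + 2·4·9 + 8·3·7 + 3·9·8 = 642 ≡ 4.
  S = (9, 5, 4) ≠ 0, so r is not a codeword (an error is present).
Step 3: locate the error. For a single error e at position i, S_ℓ = v_i·e·α_i^ℓ, so α_err = S_1/S_0.
  S_0^{−1} = 9^{−1} = 5 (mod 11), so α_err = 5·5 = 25 ≡ 3 = α_5. Error position i = 5.
  Consistency check: S_2/S_1 = 4·9 = 36 ≡ 3 = α_err ✓ (single-error assumption holds).
Step 4: error magnitude e = S_0/v_5 = S_0·∏_{j≠5}(α_5 − α_j) = 9·4 = 36 ≡ 3 (mod 11).
Step 5: correct position 5: c_5 = r_5 − e = 8 − 3 ≡ 5 (mod 11). Hence c = [1, 10, 9, 7, 5].
  Check: interpolating c through the α_i gives m(x) = 3 + 8·x (degree < 2) with m(α_i) = c_i for every i, so c is indeed a codeword.


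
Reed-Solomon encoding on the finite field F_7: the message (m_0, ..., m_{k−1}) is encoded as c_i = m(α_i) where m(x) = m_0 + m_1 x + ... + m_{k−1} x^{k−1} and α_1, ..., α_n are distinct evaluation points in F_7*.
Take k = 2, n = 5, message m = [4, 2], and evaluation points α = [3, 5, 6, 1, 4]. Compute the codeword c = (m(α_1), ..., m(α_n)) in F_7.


c = [3, 0, 2, 6, 5]

Message polynomial: m(x) = 4 + 2·x (mod 7).
For each evaluation point α_i, compute m(α_i) mod 7:
  α_1 = 3: Horner steps 2 → 3, so m(3) = 3.
  α_2 = 5: Horner steps 2 → 0, so m(5) = 0.
  α_3 = 6: Horner steps 2 → 2, so m(6) = 2.
  α_4 = 1: Horner steps 2 → 6, so m(1) = 6.
  α_5 = 4: Horner steps 2 → 5, so m(4) = 5.
Codeword c = [3, 0, 2, 6, 5] ∈ F_7^5.


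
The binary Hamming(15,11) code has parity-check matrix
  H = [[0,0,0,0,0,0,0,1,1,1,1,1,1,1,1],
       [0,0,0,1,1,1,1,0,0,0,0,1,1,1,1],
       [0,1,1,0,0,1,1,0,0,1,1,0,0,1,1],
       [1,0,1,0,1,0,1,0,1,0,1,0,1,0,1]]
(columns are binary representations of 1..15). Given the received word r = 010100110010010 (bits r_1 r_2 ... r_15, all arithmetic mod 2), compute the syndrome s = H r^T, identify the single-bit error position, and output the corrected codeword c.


s = (1, 1, 0, 0)^T, error position = 12, corrected codeword c = 010100110011010

Compute s = H r^T mod 2 one row at a time:
  s_1 = 1 + 0 + 0 + 1 + 0 + 0 + 1 + 0 = 3 ≡ 1 (mod 2).
  s_2 = 1 + 0 + 0 + 1 + 0 + 0 + 1 + 0 = 3 ≡ 1 (mod 2).
  s_3 = 1 + 0 + 0 + 1 + 0 + 1 + 1 + 0 = 4 ≡ 0 (mod 2).
  s_4 = 0 + 0 + 0 + 1 + 0 + 1 + 0 + 0 = 2 ≡ 0 (mod 2).
s = (1, 1, 0, 0)^T — this equals column 12 of H (binary 1100), so error is at position 12.
Correct: flip bit 12 of r = 010100110010010 to get c = 010100110011010.


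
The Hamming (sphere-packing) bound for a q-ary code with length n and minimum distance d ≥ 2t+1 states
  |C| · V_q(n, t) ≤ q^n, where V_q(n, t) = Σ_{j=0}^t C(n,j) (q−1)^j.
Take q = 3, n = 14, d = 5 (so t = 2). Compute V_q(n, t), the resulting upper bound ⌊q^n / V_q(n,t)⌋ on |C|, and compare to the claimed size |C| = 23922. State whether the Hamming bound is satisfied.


V_q(n, t) = 393, q^n = 4782969, Hamming bound = 12170, |C| = 23922 > bound (violated).

Step 1: Compute V_q(n, t) = Σ_{j=0}^2 C(n, j) (q−1)^j.
  j = 0: C(14,0)·(2)^0 = 1·1 = 1.
  j = 1: C(14,1)·(2)^1 = 14·2 = 28.
  j = 2: C(14,2)·(2)^2 = 91·4 = 364.
  V_q(n, t) = 1 + 28 + 364 = 393.
Step 2: q^n = 3^14 = 4782969.
Step 3: Hamming bound ⌊q^n / V_q(n,t)⌋ = ⌊4782969/393⌋ = 12170.
Step 4: Compare |C| = 23922 to 12170: violated.
The claimed |C| lies above the Hamming bound, so no 3-ary code of length 14 with d ≥ 5 can have 23922 codewords.


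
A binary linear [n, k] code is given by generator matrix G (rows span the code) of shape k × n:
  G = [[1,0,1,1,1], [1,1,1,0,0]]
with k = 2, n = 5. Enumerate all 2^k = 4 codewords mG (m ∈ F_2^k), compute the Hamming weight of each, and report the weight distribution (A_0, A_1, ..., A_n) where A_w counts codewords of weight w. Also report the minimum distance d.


Weight distribution: A_0 = 1, A_3 = 2, A_4 = 1. Minimum distance d = 3.

Enumerate all 2^2 = 4 messages m ∈ F_2^2.
For each, compute codeword c = mG in F_2^5, then tally its weight.
  m = 00 → c = 00000, weight = 0.
  m = 10 → c = 10111, weight = 4.
  m = 01 → c = 11100, weight = 3.
  m = 11 → c = 01011, weight = 3.
Tally weights:
  weight 0: 1 codewords.
  weight 3: 2 codewords.
  weight 4: 1 codewords.
Minimum distance d = smallest w > 0 with A_w > 0 = 3.
Sanity: Σ A_w = 4 = 2^2 = 4 ✓.


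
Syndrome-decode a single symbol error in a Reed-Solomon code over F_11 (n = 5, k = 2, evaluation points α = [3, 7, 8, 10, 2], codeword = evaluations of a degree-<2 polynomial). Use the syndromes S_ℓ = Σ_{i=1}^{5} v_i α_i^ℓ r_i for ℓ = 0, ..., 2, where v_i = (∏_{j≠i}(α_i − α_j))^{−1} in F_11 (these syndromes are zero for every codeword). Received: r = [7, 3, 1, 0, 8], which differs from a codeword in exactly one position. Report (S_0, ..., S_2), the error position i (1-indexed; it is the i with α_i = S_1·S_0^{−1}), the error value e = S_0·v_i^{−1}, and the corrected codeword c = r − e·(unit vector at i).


S = (9, 6, 4), error at position 3, error magnitude e = 10, c = [7, 3, 2, 0, 8].

Step 1: column multipliers v_i = (∏_{j≠i}(α_i − α_j))^{−1} mod 11.
  i = 1 (α = 3): (3−7)(3−8)(3−10)(3−2) = (−4)·(−5)·(−7)·1 = −140 ≡ 3, so v_1 = 3^{−1} = 4 (mod 11).
  i = 2 (α = 7): (7−3)(7−8)(7−10)(7−2) = 4·(−1)·(−3)·5 = 60 ≡ 5, so v_2 = 5^{−1} = 9 (mod 11).
  i = 3 (α = 8): (8−3)(8−7)(8−10)(8−2) = 5·1·(−2)·6 = −60 ≡ 6, so v_3 = 6^{−1} = 2 (mod 11).
  i = 4 (α = 10): (10−3)(10−7)(10−8)(10−2) = 7·3·2·8 = 336 ≡ 6, so v_4 = 6^{−1} = 2 (mod 11).
  i = 5 (α = 2): (2−3)(2−7)(2−8)(2−10) = (−1)·(−5)·(−6)·(−8) = 240 ≡ 9, so v_5 = 9^{−1} = 5 (mod 11).
  v = [4, 9, 2, 2, 5].
Step 2: syndromes of r = [7, 3, 1, 0, 8] (all sums mod 11).
  S_0 = Σ v_i r_i = 4·7 + 9·3 + 2·1 + 2·0 + 5·8 = 97 ≡ 9.
  S_1 = Σ v_i α_i r_i = 4·3·7 + 9·7·3 + 2·8·1 + 2·10·0 + 5·2·8 = 369 ≡ 6.
  α_i^2 mod 11 = [9, 5, 9, 1, 4].
  S_2 = Σ v_i α_i^2 r_i = 4·9·7 + 9·5·3 + 2·9·1 + 2·1·0 + 5·4·8 = 565 ≡ 4.
  S = (9, 6, 4) ≠ 0, so r is not a codeword (an error is present).
Step 3: locate the error. For a single error e at position i, S_ℓ = v_i·e·α_i^ℓ, so α_err = S_1/S_0.
  S_0^{−1} = 9^{−1} = 5 (mod 11), so α_err = 6·5 = 30 ≡ 8 = α_3. Error position i = 3.
  Consistency check: S_2/S_1 = 4·2 = 8 ≡ 8 = α_err ✓ (single-error assumption holds).
Step 4: error magnitude e = S_0/v_3 = S_0·∏_{j≠3}(α_3 − α_j) = 9·6 = 54 ≡ 10 (mod 11).
Step 5: correct position 3: c_3 = r_3 − e = 1 − 10 ≡ 2 (mod 11). Hence c = [7, 3, 2, 0, 8].
  Check: interpolating c through the α_i gives m(x) = 10 + 10·x (degree < 2) with m(α_i) = c_i for every i, so c is indeed a codeword.


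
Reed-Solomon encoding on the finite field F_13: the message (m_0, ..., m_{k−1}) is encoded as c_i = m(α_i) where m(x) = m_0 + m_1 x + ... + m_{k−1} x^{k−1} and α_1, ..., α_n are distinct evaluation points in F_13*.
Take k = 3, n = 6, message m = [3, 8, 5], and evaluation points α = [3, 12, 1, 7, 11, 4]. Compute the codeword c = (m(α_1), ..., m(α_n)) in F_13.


c = [7, 0, 3, 5, 7, 11]

Message polynomial: m(x) = 3 + 8·x + 5·x^2 (mod 13).
For each evaluation point α_i, compute m(α_i) mod 13:
  α_1 = 3: Horner steps 5 → 10 → 7, so m(3) = 7.
  α_2 = 12: Horner steps 5 → 3 → 0, so m(12) = 0.
  α_3 = 1: Horner steps 5 → 0 → 3, so m(1) = 3.
  α_4 = 7: Horner steps 5 → 4 → 5, so m(7) = 5.
  α_5 = 11: Horner steps 5 → 11 → 7, so m(11) = 7.
  α_6 = 4: Horner steps 5 → 2 → 11, so m(4) = 11.
Codeword c = [7, 0, 3, 5, 7, 11] ∈ F_13^6.


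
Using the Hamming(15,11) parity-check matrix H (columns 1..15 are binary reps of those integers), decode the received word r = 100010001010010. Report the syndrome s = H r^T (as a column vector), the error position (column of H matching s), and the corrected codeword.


s = (1, 0, 0, 0)^T, error position = 8, corrected codeword c = 100010011010010

Compute s = H r^T mod 2 one row at a time:
  s_1 = 0 + 1 + 0 + 1 + 0 + 0 + 1 + 0 = 3 ≡ 1 (mod 2).
  s_2 = 0 + 1 + 0 + 0 + 0 + 0 + 1 + 0 = 2 ≡ 0 (mod 2).
  s_3 = 0 + 0 + 0 + 0 + 0 + 1 + 1 + 0 = 2 ≡ 0 (mod 2).
  s_4 = 1 + 0 + 1 + 0 + 1 + 1 + 0 + 0 = 4 ≡ 0 (mod 2).
s = (1, 0, 0, 0)^T — this equals column 8 of H (binary 1000), so error is at position 8.
Correct: flip bit 8 of r = 100010001010010 to get c = 100010011010010.


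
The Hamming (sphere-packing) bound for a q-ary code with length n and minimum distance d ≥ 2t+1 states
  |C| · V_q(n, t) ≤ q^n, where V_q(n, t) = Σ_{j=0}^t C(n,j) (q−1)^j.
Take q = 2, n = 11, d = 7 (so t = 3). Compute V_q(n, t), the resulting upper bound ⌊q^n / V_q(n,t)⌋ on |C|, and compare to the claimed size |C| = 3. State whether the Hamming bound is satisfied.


V_q(n, t) = 232, q^n = 2048, Hamming bound = 8, |C| = 3 ≤ bound (satisfied).

Step 1: Compute V_q(n, t) = Σ_{j=0}^3 C(n, j) (q−1)^j.
  j = 0: C(11,0)·(1)^0 = 1·1 = 1.
  j = 1: C(11,1)·(1)^1 = 11·1 = 11.
  j = 2: C(11,2)·(1)^2 = 55·1 = 55.
  j = 3: C(11,3)·(1)^3 = 165·1 = 165.
  V_q(n, t) = 1 + 11 + 55 + 165 = 232.
Step 2: q^n = 2^11 = 2048.
Step 3: Hamming bound ⌊q^n / V_q(n,t)⌋ = ⌊2048/232⌋ = 8.
Step 4: Compare |C| = 3 to 8: satisfied.
The claimed |C| lies below the Hamming bound.


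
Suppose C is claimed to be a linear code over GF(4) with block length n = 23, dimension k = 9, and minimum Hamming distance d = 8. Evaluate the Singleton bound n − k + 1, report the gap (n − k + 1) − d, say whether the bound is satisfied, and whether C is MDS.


Singleton RHS = n − k + 1 = 15, slack = 7, bound satisfied, not MDS.

Singleton bound: d ≤ n − k + 1.
Here n = 23, k = 9, so n − k + 1 = 15.
Given d = 8, check d ≤ 15: YES.
Slack = (n − k + 1) − d = 7.
The code is NOT MDS (slack = 7 > 0).
Description: the claimed parameters are [23, 9, 8]_4; such a code would be non-MDS.


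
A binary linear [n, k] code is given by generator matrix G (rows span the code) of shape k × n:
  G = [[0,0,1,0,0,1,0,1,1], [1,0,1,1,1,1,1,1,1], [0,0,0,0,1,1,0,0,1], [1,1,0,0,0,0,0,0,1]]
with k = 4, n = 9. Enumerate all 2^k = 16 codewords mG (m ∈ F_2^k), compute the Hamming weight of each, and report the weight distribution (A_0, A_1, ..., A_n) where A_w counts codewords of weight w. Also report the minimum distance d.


Weight distribution: A_0 = 1, A_3 = 3, A_4 = 4, A_5 = 4, A_6 = 2, A_7 = 1, A_8 = 1. Minimum distance d = 3.

Enumerate all 2^4 = 16 messages m ∈ F_2^4.
For each, compute codeword c = mG in F_2^9, then tally its weight.
  m = 0000 → c = 000000000, weight = 0.
  m = 1000 → c = 001001011, weight = 4.
  m = 0100 → c = 101111111, weight = 8.
  m = 1100 → c = 100110100, weight = 4.
  m = 0010 → c = 000011001, weight = 3.
  m = 1010 → c = 001010010, weight = 3.
  m = 0110 → c = 101100110, weight = 5.
  m = 1110 → c = 100101101, weight = 5.
  m = 0001 → c = 110000001, weight = 3.
  m = 1001 → c = 111001010, weight = 5.
  m = 0101 → c = 011111110, weight = 7.
  m = 1101 → c = 010110101, weight = 5.
  m = 0011 → c = 110011000, weight = 4.
  m = 1011 → c = 111010011, weight = 6.
  m = 0111 → c = 011100111, weight = 6.
  m = 1111 → c = 010101100, weight = 4.
Tally weights:
  weight 0: 1 codewords.
  weight 3: 3 codewords.
  weight 4: 4 codewords.
  weight 5: 4 codewords.
  weight 6: 2 codewords.
  weight 7: 1 codewords.
  weight 8: 1 codewords.
Minimum distance d = smallest w > 0 with A_w > 0 = 3.
Sanity: Σ A_w = 16 = 2^4 = 16 ✓.


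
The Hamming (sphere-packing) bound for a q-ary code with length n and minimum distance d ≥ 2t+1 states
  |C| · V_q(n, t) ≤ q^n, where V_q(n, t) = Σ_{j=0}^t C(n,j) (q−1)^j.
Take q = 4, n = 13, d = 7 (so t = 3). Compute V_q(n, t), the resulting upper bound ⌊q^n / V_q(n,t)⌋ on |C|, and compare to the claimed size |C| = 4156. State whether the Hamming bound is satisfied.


V_q(n, t) = 8464, q^n = 67108864, Hamming bound = 7928, |C| = 4156 ≤ bound (satisfied).

Step 1: Compute V_q(n, t) = Σ_{j=0}^3 C(n, j) (q−1)^j.
  j = 0: C(13,0)·(3)^0 = 1·1 = 1.
  j = 1: C(13,1)·(3)^1 = 13·3 = 39.
  j = 2: C(13,2)·(3)^2 = 78·9 = 702.
  j = 3: C(13,3)·(3)^3 = 286·27 = 7722.
  V_q(n, t) = 1 + 39 + 702 + 7722 = 8464.
Step 2: q^n = 4^13 = 67108864.
Step 3: Hamming bound ⌊q^n / V_q(n,t)⌋ = ⌊67108864/8464⌋ = 7928.
Step 4: Compare |C| = 4156 to 7928: satisfied.
The claimed |C| lies below the Hamming bound.


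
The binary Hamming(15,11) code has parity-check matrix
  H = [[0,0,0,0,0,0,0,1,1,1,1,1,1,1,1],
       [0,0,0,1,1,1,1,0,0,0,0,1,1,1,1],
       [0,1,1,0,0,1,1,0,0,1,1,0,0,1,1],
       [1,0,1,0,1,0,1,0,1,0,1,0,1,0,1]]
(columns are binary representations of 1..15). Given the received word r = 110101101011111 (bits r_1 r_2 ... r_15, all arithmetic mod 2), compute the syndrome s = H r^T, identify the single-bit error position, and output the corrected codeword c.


s = (0, 1, 0, 0)^T, error position = 4, corrected codeword c = 110001101011111

Compute s = H r^T mod 2 one row at a time:
  s_1 = 0 + 1 + 0 + 1 + 1 + 1 + 1 + 1 = 6 ≡ 0 (mod 2).
  s_2 = 1 + 0 + 1 + 1 + 1 + 1 + 1 + 1 = 7 ≡ 1 (mod 2).
  s_3 = 1 + 0 + 1 + 1 + 0 + 1 + 1 + 1 = 6 ≡ 0 (mod 2).
  s_4 = 1 + 0 + 0 + 1 + 1 + 1 + 1 + 1 = 6 ≡ 0 (mod 2).
s = (0, 1, 0, 0)^T — this equals column 4 of H (binary 0100), so error is at position 4.
Correct: flip bit 4 of r = 110101101011111 to get c = 110001101011111.


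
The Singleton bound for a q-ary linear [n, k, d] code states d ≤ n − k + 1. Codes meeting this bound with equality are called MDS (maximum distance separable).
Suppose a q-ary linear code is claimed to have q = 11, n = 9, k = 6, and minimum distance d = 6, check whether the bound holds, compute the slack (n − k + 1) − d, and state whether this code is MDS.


Singleton RHS = n − k + 1 = 4, slack = -2, bound violated (no such code; not MDS).

Singleton bound: d ≤ n − k + 1.
Here n = 9, k = 6, so n − k + 1 = 4.
Given d = 6, check d ≤ 4: NO.
Slack = (n − k + 1) − d = -2.
The slack is negative: d = 6 exceeds n − k + 1 = 4 by 2, so the Singleton bound is violated and no linear [9, 6, 6]_11 code can exist. In particular it is not MDS (MDS requires d = n − k + 1 exactly).
Description: the claimed parameters are [9, 6, 6]_11; such a code would be impossible (violates the Singleton bound).


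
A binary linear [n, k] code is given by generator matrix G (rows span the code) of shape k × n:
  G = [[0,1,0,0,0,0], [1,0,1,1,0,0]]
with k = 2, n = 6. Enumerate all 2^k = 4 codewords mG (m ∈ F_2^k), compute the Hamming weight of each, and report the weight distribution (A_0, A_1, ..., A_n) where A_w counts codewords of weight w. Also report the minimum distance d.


Weight distribution: A_0 = 1, A_1 = 1, A_3 = 1, A_4 = 1. Minimum distance d = 1.

Enumerate all 2^2 = 4 messages m ∈ F_2^2.
For each, compute codeword c = mG in F_2^6, then tally its weight.
  m = 00 → c = 000000, weight = 0.
  m = 10 → c = 010000, weight = 1.
  m = 01 → c = 101100, weight = 3.
  m = 11 → c = 111100, weight = 4.
Tally weights:
  weight 0: 1 codewords.
  weight 1: 1 codewords.
  weight 3: 1 codewords.
  weight 4: 1 codewords.
Minimum distance d = smallest w > 0 with A_w > 0 = 1.
Sanity: Σ A_w = 4 = 2^2 = 4 ✓.


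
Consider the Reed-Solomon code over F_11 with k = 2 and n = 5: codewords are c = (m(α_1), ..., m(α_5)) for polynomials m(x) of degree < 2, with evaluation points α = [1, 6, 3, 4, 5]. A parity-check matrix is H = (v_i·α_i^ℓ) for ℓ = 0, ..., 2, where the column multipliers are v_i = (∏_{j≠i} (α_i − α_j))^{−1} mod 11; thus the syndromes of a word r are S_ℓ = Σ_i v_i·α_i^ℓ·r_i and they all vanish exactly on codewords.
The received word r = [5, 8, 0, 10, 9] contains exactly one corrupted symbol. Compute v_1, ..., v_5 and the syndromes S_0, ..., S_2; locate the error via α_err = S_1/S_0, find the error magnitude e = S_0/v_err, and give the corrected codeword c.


S = (8, 8, 8), error at position 1, error magnitude e = 3, c = [2, 8, 0, 10, 9].

Step 1: column multipliers v_i = (∏_{j≠i}(α_i − α_j))^{−1} mod 11.
  i = 1 (α = 1): (1−6)(1−3)(1−4)(1−5) = (−5)·(−2)·(−3)·(−4) = 120 ≡ 10, so v_1 = 10^{−1} = 10 (mod 11).
  i = 2 (α = 6): (6−1)(6−3)(6−4)(6−5) = 5·3·2·1 = 30 ≡ 8, so v_2 = 8^{−1} = 7 (mod 11).
  i = 3 (α = 3): (3−1)(3−6)(3−4)(3−5) = 2·(−3)·(−1)·(−2) = −12 ≡ 10, so v_3 = 10^{−1} = 10 (mod 11).
  i = 4 (α = 4): (4−1)(4−6)(4−3)(4−5) = 3·(−2)·1·(−1) = 6 ≡ 6, so v_4 = 6^{−1} = 2 (mod 11).
  i = 5 (α = 5): (5−1)(5−6)(5−3)(5−4) = 4·(−1)·2·1 = −8 ≡ 3, so v_5 = 3^{−1} = 4 (mod 11).
  v = [10, 7, 10, 2, 4].
Step 2: syndromes of r = [5, 8, 0, 10, 9] (all sums mod 11).
  S_0 = Σ v_i r_i = 10·5 + 7·8 + 10·0 + 2·10 + 4·9 = 162 ≡ 8.
  S_1 = Σ v_i α_i r_i = 10·1·5 + 7·6·8 + 10·3·0 + 2·4·10 + 4·5·9 = 646 ≡ 8.
  α_i^2 mod 11 = [1, 3, 9, 5, 3].
  S_2 = Σ v_i α_i^2 r_i = 10·1·5 + 7·3·8 + 10·9·0 + 2·5·10 + 4·3·9 = 426 ≡ 8.
  S = (8, 8, 8) ≠ 0, so r is not a codeword (an error is present).
Step 3: locate the error. For a single error e at position i, S_ℓ = v_i·e·α_i^ℓ, so α_err = S_1/S_0.
  S_0^{−1} = 8^{−1} = 7 (mod 11), so α_err = 8·7 = 56 ≡ 1 = α_1. Error position i = 1.
  Consistency check: S_2/S_1 = 8·7 = 56 ≡ 1 = α_err ✓ (single-error assumption holds).
Step 4: error magnitude e = S_0/v_1 = S_0·∏_{j≠1}(α_1 − α_j) = 8·10 = 80 ≡ 3 (mod 11).
Step 5: correct position 1: c_1 = r_1 − e = 5 − 3 ≡ 2 (mod 11). Hence c = [2, 8, 0, 10, 9].
  Check: interpolating c through the α_i gives m(x) = 3 + 10·x (degree < 2) with m(α_i) = c_i for every i, so c is indeed a codeword.


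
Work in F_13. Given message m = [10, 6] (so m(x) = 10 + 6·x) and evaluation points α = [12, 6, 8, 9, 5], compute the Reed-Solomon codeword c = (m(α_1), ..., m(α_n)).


c = [4, 7, 6, 12, 1]

Message polynomial: m(x) = 10 + 6·x (mod 13).
For each evaluation point α_i, compute m(α_i) mod 13:
  α_1 = 12: Horner steps 6 → 4, so m(12) = 4.
  α_2 = 6: Horner steps 6 → 7, so m(6) = 7.
  α_3 = 8: Horner steps 6 → 6, so m(8) = 6.
  α_4 = 9: Horner steps 6 → 12, so m(9) = 12.
  α_5 = 5: Horner steps 6 → 1, so m(5) = 1.
Codeword c = [4, 7, 6, 12, 1] ∈ F_13^5.


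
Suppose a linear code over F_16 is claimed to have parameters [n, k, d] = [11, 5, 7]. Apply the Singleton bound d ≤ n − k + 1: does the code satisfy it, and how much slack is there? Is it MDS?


Singleton RHS = n − k + 1 = 7, slack = 0, bound satisfied, MDS.

Singleton bound: d ≤ n − k + 1.
Here n = 11, k = 5, so n − k + 1 = 7.
Given d = 7, check d ≤ 7: YES.
Slack = (n − k + 1) − d = 0.
The code is MDS (slack = 0).
Description: the claimed parameters are [11, 5, 7]_16; such a code would be MDS (meets Singleton bound).


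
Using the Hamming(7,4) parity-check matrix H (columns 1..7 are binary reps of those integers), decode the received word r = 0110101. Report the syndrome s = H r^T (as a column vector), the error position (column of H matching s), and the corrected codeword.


s = (0, 1, 1)^T, error position = 3, corrected codeword c = 0100101

Compute s = H r^T mod 2 one row at a time:
  s_1 = 0 + 1 + 0 + 1 = 2 ≡ 0 (mod 2).
  s_2 = 1 + 1 + 0 + 1 = 3 ≡ 1 (mod 2).
  s_3 = 0 + 1 + 1 + 1 = 3 ≡ 1 (mod 2).
s = (0, 1, 1)^T — this equals column 3 of H (binary 011), so error is at position 3.
Correct: flip bit 3 of r = 0110101 to get c = 0100101.


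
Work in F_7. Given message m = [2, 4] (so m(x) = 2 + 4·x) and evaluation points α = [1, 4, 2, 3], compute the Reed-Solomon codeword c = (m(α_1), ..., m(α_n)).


c = [6, 4, 3, 0]

Message polynomial: m(x) = 2 + 4·x (mod 7).
For each evaluation point α_i, compute m(α_i) mod 7:
  α_1 = 1: Horner steps 4 → 6, so m(1) = 6.
  α_2 = 4: Horner steps 4 → 4, so m(4) = 4.
  α_3 = 2: Horner steps 4 → 3, so m(2) = 3.
  α_4 = 3: Horner steps 4 → 0, so m(3) = 0.
Codeword c = [6, 4, 3, 0] ∈ F_7^4.


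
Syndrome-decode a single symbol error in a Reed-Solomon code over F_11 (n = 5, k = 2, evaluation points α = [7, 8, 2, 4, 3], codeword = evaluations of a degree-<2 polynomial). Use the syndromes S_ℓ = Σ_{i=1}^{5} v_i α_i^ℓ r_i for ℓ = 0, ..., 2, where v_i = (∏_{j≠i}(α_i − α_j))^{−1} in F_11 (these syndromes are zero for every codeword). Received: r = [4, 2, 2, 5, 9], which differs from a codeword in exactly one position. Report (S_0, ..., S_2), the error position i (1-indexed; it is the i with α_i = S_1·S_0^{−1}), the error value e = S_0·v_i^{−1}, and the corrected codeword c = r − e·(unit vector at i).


S = (9, 6, 4), error at position 2, error magnitude e = 2, c = [4, 0, 2, 5, 9].

Step 1: column multipliers v_i = (∏_{j≠i}(α_i − α_j))^{−1} mod 11.
  i = 1 (α = 7): (7−8)(7−2)(7−4)(7−3) = (−1)·5·3·4 = −60 ≡ 6, so v_1 = 6^{−1} = 2 (mod 11).
  i = 2 (α = 8): (8−7)(8−2)(8−4)(8−3) = 1·6·4·5 = 120 ≡ 10, so v_2 = 10^{−1} = 10 (mod 11).
  i = 3 (α = 2): (2−7)(2−8)(2−4)(2−3) = (−5)·(−6)·(−2)·(−1) = 60 ≡ 5, so v_3 = 5^{−1} = 9 (mod 11).
  i = 4 (α = 4): (4−7)(4−8)(4−2)(4−3) = (−3)·(−4)·2·1 = 24 ≡ 2, so v_4 = 2^{−1} = 6 (mod 11).
  i = 5 (α = 3): (3−7)(3−8)(3−2)(3−4) = (−4)·(−5)·1·(−1) = −20 ≡ 2, so v_5 = 2^{−1} = 6 (mod 11).
  v = [2, 10, 9, 6, 6].
Step 2: syndromes of r = [4, 2, 2, 5, 9] (all sums mod 11).
  S_0 = Σ v_i r_i = 2·4 + 10·2 + 9·2 + 6·5 + 6·9 = 130 ≡ 9.
  S_1 = Σ v_i α_i r_i = 2·7·4 + 10·8·2 + 9·2·2 + 6·4·5 + 6·3·9 = 534 ≡ 6.
  α_i^2 mod 11 = [5, 9, 4, 5, 9].
  S_2 = Σ v_i α_i^2 r_i = 2·5·4 + 10·9·2 + 9·4·2 + 6·5·5 + 6·9·9 = 928 ≡ 4.
  S = (9, 6, 4) ≠ 0, so r is not a codeword (an error is present).
Step 3: locate the error. For a single error e at position i, S_ℓ = v_i·e·α_i^ℓ, so α_err = S_1/S_0.
  S_0^{−1} = 9^{−1} = 5 (mod 11), so α_err = 6·5 = 30 ≡ 8 = α_2. Error position i = 2.
  Consistency check: S_2/S_1 = 4·2 = 8 ≡ 8 = α_err ✓ (single-error assumption holds).
Step 4: error magnitude e = S_0/v_2 = S_0·∏_{j≠2}(α_2 − α_j) = 9·10 = 90 ≡ 2 (mod 11).
Step 5: correct position 2: c_2 = r_2 − e = 2 − 2 ≡ 0 (mod 11). Hence c = [4, 0, 2, 5, 9].
  Check: interpolating c through the α_i gives m(x) = 10 + 7·x (degree < 2) with m(α_i) = c_i for every i, so c is indeed a codeword.


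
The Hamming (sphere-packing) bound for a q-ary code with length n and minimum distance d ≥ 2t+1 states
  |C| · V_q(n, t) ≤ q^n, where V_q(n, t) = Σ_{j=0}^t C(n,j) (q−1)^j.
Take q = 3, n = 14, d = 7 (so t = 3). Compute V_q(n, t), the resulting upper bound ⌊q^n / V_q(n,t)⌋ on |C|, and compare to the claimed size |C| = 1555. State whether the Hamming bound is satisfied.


V_q(n, t) = 3305, q^n = 4782969, Hamming bound = 1447, |C| = 1555 > bound (violated).

Step 1: Compute V_q(n, t) = Σ_{j=0}^3 C(n, j) (q−1)^j.
  j = 0: C(14,0)·(2)^0 = 1·1 = 1.
  j = 1: C(14,1)·(2)^1 = 14·2 = 28.
  j = 2: C(14,2)·(2)^2 = 91·4 = 364.
  j = 3: C(14,3)·(2)^3 = 364·8 = 2912.
  V_q(n, t) = 1 + 28 + 364 + 2912 = 3305.
Step 2: q^n = 3^14 = 4782969.
Step 3: Hamming bound ⌊q^n / V_q(n,t)⌋ = ⌊4782969/3305⌋ = 1447.
Step 4: Compare |C| = 1555 to 1447: violated.
The claimed |C| lies above the Hamming bound, so no 3-ary code of length 14 with d ≥ 7 can have 1555 codewords.


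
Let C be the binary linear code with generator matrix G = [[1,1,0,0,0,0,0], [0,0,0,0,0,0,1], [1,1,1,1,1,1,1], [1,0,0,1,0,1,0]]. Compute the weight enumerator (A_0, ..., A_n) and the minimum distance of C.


Weight distribution: A_0 = 1, A_1 = 1, A_2 = 1, A_3 = 5, A_4 = 5, A_5 = 1, A_6 = 1, A_7 = 1. Minimum distance d = 1.

Enumerate all 2^4 = 16 messages m ∈ F_2^4.
For each, compute codeword c = mG in F_2^7, then tally its weight.
  m = 0000 → c = 0000000, weight = 0.
  m = 1000 → c = 1100000, weight = 2.
  m = 0100 → c = 0000001, weight = 1.
  m = 1100 → c = 1100001, weight = 3.
  m = 0010 → c = 1111111, weight = 7.
  m = 1010 → c = 0011111, weight = 5.
  m = 0110 → c = 1111110, weight = 6.
  m = 1110 → c = 0011110, weight = 4.
  m = 0001 → c = 1001010, weight = 3.
  m = 1001 → c = 0101010, weight = 3.
  m = 0101 → c = 1001011, weight = 4.
  m = 1101 → c = 0101011, weight = 4.
  m = 0011 → c = 0110101, weight = 4.
  m = 1011 → c = 1010101, weight = 4.
  m = 0111 → c = 0110100, weight = 3.
  m = 1111 → c = 1010100, weight = 3.
Tally weights:
  weight 0: 1 codewords.
  weight 1: 1 codewords.
  weight 2: 1 codewords.
  weight 3: 5 codewords.
  weight 4: 5 codewords.
  weight 5: 1 codewords.
  weight 6: 1 codewords.
  weight 7: 1 codewords.
Minimum distance d = smallest w > 0 with A_w > 0 = 1.
Sanity: Σ A_w = 16 = 2^4 = 16 ✓.


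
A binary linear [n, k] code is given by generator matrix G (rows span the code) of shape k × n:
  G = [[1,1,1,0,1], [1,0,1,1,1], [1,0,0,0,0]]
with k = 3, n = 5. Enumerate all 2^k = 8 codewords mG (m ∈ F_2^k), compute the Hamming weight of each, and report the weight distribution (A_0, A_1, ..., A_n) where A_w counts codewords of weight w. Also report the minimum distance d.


Weight distribution: A_0 = 1, A_1 = 1, A_2 = 1, A_3 = 3, A_4 = 2. Minimum distance d = 1.

Enumerate all 2^3 = 8 messages m ∈ F_2^3.
For each, compute codeword c = mG in F_2^5, then tally its weight.
  m = 000 → c = 00000, weight = 0.
  m = 100 → c = 11101, weight = 4.
  m = 010 → c = 10111, weight = 4.
  m = 110 → c = 01010, weight = 2.
  m = 001 → c = 10000, weight = 1.
  m = 101 → c = 01101, weight = 3.
  m = 011 → c = 00111, weight = 3.
  m = 111 → c = 11010, weight = 3.
Tally weights:
  weight 0: 1 codewords.
  weight 1: 1 codewords.
  weight 2: 1 codewords.
  weight 3: 3 codewords.
  weight 4: 2 codewords.
Minimum distance d = smallest w > 0 with A_w > 0 = 1.
Sanity: Σ A_w = 8 = 2^3 = 8 ✓.


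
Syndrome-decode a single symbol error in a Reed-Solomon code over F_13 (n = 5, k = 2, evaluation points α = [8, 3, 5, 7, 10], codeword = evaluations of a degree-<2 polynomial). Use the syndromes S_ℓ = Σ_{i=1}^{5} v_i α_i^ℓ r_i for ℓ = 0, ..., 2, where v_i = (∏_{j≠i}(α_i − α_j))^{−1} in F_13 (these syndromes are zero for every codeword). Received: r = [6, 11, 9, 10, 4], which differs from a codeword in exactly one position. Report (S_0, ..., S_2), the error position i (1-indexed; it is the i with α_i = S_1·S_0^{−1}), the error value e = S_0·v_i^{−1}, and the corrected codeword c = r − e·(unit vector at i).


S = (5, 9, 11), error at position 4, error magnitude e = 3, c = [6, 11, 9, 7, 4].

Step 1: column multipliers v_i = (∏_{j≠i}(α_i − α_j))^{−1} mod 13.
  i = 1 (α = 8): (8−3)(8−5)(8−7)(8−10) = 5·3·1·(−2) = −30 ≡ 9, so v_1 = 9^{−1} = 3 (mod 13).
  i = 2 (α = 3): (3−8)(3−5)(3−7)(3−10) = (−5)·(−2)·(−4)·(−7) = 280 ≡ 7, so v_2 = 7^{−1} = 2 (mod 13).
  i = 3 (α = 5): (5−8)(5−3)(5−7)(5−10) = (−3)·2·(−2)·(−5) = −60 ≡ 5, so v_3 = 5^{−1} = 8 (mod 13).
  i = 4 (α = 7): (7−8)(7−3)(7−5)(7−10) = (−1)·4·2·(−3) = 24 ≡ 11, so v_4 = 11^{−1} = 6 (mod 13).
  i = 5 (α = 10): (10−8)(10−3)(10−5)(10−7) = 2·7·5·3 = 210 ≡ 2, so v_5 = 2^{−1} = 7 (mod 13).
  v = [3, 2, 8, 6, 7].
Step 2: syndromes of r = [6, 11, 9, 10, 4] (all sums mod 13).
  S_0 = Σ v_i r_i = 3·6 + 2·11 + 8·9 + 6·10 + 7·4 = 200 ≡ 5.
  S_1 = Σ v_i α_i r_i = 3·8·6 + 2·3·11 + 8·5·9 + 6·7·10 + 7·10·4 = 1270 ≡ 9.
  α_i^2 mod 13 = [12, 9, 12, 10, 9].
  S_2 = Σ v_i α_i^2 r_i = 3·12·6 + 2·9·11 + 8·12·9 + 6·10·10 + 7·9·4 = 2130 ≡ 11.
  S = (5, 9, 11) ≠ 0, so r is not a codeword (an error is present).
Step 3: locate the error. For a single error e at position i, S_ℓ = v_i·e·α_i^ℓ, so α_err = S_1/S_0.
  S_0^{−1} = 5^{−1} = 8 (mod 13), so α_err = 9·8 = 72 ≡ 7 = α_4. Error position i = 4.
  Consistency check: S_2/S_1 = 11·3 = 33 ≡ 7 = α_err ✓ (single-error assumption holds).
Step 4: error magnitude e = S_0/v_4 = S_0·∏_{j≠4}(α_4 − α_j) = 5·11 = 55 ≡ 3 (mod 13).
Step 5: correct position 4: c_4 = r_4 − e = 10 − 3 ≡ 7 (mod 13). Hence c = [6, 11, 9, 7, 4].
  Check: interpolating c through the α_i gives m(x) = 1 + 12·x (degree < 2) with m(α_i) = c_i for every i, so c is indeed a codeword.
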